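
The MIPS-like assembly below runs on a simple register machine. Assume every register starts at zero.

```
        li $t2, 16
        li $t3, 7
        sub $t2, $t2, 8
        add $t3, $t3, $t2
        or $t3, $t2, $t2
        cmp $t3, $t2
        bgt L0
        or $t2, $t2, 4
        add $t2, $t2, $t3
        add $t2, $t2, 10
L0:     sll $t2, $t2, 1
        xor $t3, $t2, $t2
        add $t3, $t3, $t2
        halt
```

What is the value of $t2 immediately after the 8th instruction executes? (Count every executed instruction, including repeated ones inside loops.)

after li $t2, 16: $t2=16
after li $t3, 7: $t3=7
after sub $t2, $t2, 8: $t2=16-8=8
after add $t3, $t3, $t2: $t3=7+8=15
after or $t3, $t2, $t2: $t3=8|8=8
cmp $t3, $t2  (cmp 8,8)
bgt L0: not taken
after or $t2, $t2, 4: $t2=8|4=12
After step 8: $t2 = 12.

12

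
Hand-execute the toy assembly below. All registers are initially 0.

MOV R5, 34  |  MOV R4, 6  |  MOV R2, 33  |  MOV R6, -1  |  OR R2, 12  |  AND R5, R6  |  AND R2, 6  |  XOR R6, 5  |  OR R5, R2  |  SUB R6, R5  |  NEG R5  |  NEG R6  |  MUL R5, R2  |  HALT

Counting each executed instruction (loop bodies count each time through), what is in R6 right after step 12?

R5=34
R4=6
R2=33
R6=-1
R2=33|12=45
R5=34&(-1)=34
R2=45&6=4
R6=(-1)^5=-6
R5=34|4=38
R6=(-6)-38=-44
R5=-(38)=-38
R6=-(-44)=44
After step 12: R6 = 44.

44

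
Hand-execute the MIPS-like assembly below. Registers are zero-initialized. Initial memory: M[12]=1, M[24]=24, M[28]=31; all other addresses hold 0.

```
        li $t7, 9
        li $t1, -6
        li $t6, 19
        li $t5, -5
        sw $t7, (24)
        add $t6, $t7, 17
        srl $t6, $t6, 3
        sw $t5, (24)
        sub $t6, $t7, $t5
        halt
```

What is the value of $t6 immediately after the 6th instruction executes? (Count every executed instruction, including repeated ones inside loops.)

$t7=9
$t1=-6
$t6=19
$t5=-5
sw $t7, (24) → M[24]=9
$t6=9+17=26
After step 6: $t6 = 26.

26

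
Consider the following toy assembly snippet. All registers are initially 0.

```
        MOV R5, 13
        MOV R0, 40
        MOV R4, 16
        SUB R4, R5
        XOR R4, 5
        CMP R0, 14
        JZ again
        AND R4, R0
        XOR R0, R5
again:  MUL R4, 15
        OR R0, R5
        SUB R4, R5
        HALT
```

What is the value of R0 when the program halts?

R5=13
R0=40
R4=16
R4=16-13=3
R4=3^5=6
CMP R0, 14  (cmp 40,14)
JZ again: not taken
R4=6&40=0
R0=40^13=37
R4=0*15=0
R0=37|13=45
R4=0-13=-13
halt.

45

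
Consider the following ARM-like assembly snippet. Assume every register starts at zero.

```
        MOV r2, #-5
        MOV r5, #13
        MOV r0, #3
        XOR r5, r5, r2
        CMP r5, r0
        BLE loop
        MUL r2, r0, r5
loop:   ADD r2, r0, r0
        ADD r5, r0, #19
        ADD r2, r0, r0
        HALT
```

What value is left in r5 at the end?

22

r2=-5
r5=13
r0=3
r5=13^(-5)=-10
CMP r5, r0  (cmp -10,3)
BLE loop: taken
r2=3+3=6
r5=3+19=22
r2=3+3=6
halt.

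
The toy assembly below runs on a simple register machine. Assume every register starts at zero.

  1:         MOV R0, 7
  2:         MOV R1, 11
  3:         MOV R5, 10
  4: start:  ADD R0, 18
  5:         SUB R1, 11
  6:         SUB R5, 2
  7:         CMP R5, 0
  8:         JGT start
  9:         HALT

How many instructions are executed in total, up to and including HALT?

29

R0=7
R1=11
R5=10
R0=7+18=25
R1=11-11=0
R5=10-2=8
CMP R5, 0  (cmp 8,0)
JGT start: taken
R0=25+18=43
R1=0-11=-11
R5=8-2=6
CMP R5, 0  (cmp 6,0)
JGT start: taken
R0=43+18=61
R1=(-11)-11=-22
R5=6-2=4
CMP R5, 0  (cmp 4,0)
JGT start: taken
R0=61+18=79
R1=(-22)-11=-33
R5=4-2=2
CMP R5, 0  (cmp 2,0)
JGT start: taken
R0=79+18=97
R1=(-33)-11=-44
R5=2-2=0
CMP R5, 0  (cmp 0,0)
JGT start: not taken
halt.
Total executed instructions: 29.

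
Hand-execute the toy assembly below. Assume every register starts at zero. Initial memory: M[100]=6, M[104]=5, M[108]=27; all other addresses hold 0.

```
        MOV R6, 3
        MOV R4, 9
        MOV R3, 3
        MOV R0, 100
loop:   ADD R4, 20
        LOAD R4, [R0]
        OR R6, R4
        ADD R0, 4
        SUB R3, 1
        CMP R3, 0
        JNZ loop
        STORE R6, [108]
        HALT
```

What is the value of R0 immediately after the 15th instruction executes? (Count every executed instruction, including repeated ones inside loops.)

108

MOV R6, 3 → R6=3
MOV R4, 9 → R4=9
MOV R3, 3 → R3=3
MOV R0, 100 → R0=100
ADD R4, 20 → R4=9+20=29
LOAD R4, [R0] → R4=M[100]=6
OR R6, R4 → R6=3|6=7
ADD R0, 4 → R0=100+4=104
SUB R3, 1 → R3=3-1=2
CMP R3, 0  (cmp 2,0)
JNZ loop: taken
ADD R4, 20 → R4=6+20=26
LOAD R4, [R0] → R4=M[104]=5
OR R6, R4 → R6=7|5=7
ADD R0, 4 → R0=104+4=108
After step 15: R0 = 108.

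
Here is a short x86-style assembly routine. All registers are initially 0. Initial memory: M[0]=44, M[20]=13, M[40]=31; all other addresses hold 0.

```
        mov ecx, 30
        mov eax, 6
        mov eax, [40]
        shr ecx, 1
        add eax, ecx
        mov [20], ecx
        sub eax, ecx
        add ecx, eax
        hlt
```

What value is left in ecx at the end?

46

after mov ecx, 30: ecx=30
after mov eax, 6: eax=6
after mov eax, [40]: eax=M[40]=31
after shr ecx, 1: ecx=30>>1=15
after add eax, ecx: eax=31+15=46
mov [20], ecx → M[20]=15
after sub eax, ecx: eax=46-15=31
after add ecx, eax: ecx=15+31=46
halt.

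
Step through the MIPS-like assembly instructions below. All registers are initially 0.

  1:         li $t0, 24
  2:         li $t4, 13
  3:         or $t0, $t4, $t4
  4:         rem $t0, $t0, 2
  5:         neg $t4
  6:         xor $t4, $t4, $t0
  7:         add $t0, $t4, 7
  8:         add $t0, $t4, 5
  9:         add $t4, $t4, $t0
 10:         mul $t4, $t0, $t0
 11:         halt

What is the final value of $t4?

after li $t0, 24: $t0=24
after li $t4, 13: $t4=13
after or $t0, $t4, $t4: $t0=13|13=13
after rem $t0, $t0, 2: $t0=13%2=1
after neg $t4: $t4=-(13)=-13
after xor $t4, $t4, $t0: $t4=(-13)^1=-14
after add $t0, $t4, 7: $t0=(-14)+7=-7
after add $t0, $t4, 5: $t0=(-14)+5=-9
after add $t4, $t4, $t0: $t4=(-14)+(-9)=-23
after mul $t4, $t0, $t0: $t4=(-9)*(-9)=81
halt.

81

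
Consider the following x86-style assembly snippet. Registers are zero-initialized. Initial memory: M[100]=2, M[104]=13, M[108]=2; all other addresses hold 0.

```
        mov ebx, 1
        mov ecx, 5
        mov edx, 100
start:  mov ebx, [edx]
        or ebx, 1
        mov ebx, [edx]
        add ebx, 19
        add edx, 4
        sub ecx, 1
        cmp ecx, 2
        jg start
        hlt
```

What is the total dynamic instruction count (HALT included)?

28

after mov ebx, 1: ebx=1
after mov ecx, 5: ecx=5
after mov edx, 100: edx=100
after mov ebx, [edx]: ebx=M[100]=2
after or ebx, 1: ebx=2|1=3
after mov ebx, [edx]: ebx=M[100]=2
after add ebx, 19: ebx=2+19=21
after add edx, 4: edx=100+4=104
after sub ecx, 1: ecx=5-1=4
cmp ecx, 2  (cmp 4,2)
jg start: taken
after mov ebx, [edx]: ebx=M[104]=13
after or ebx, 1: ebx=13|1=13
after mov ebx, [edx]: ebx=M[104]=13
after add ebx, 19: ebx=13+19=32
after add edx, 4: edx=104+4=108
after sub ecx, 1: ecx=4-1=3
cmp ecx, 2  (cmp 3,2)
jg start: taken
after mov ebx, [edx]: ebx=M[108]=2
after or ebx, 1: ebx=2|1=3
after mov ebx, [edx]: ebx=M[108]=2
after add ebx, 19: ebx=2+19=21
after add edx, 4: edx=108+4=112
after sub ecx, 1: ecx=3-1=2
cmp ecx, 2  (cmp 2,2)
jg start: not taken
halt.
Total executed instructions: 28.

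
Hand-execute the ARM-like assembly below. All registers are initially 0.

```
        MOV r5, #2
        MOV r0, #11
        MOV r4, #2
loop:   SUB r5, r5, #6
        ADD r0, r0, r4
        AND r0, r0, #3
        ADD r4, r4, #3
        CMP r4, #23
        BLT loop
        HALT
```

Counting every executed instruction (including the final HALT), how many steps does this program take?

MOV r5, #2 → r5=2
MOV r0, #11 → r0=11
MOV r4, #2 → r4=2
SUB r5, r5, #6 → r5=2-6=-4
ADD r0, r0, r4 → r0=11+2=13
AND r0, r0, #3 → r0=13&3=1
ADD r4, r4, #3 → r4=2+3=5
CMP r4, #23  (cmp 5,23)
BLT loop: taken
SUB r5, r5, #6 → r5=(-4)-6=-10
ADD r0, r0, r4 → r0=1+5=6
AND r0, r0, #3 → r0=6&3=2
ADD r4, r4, #3 → r4=5+3=8
CMP r4, #23  (cmp 8,23)
BLT loop: taken
SUB r5, r5, #6 → r5=(-10)-6=-16
ADD r0, r0, r4 → r0=2+8=10
AND r0, r0, #3 → r0=10&3=2
ADD r4, r4, #3 → r4=8+3=11
CMP r4, #23  (cmp 11,23)
BLT loop: taken
SUB r5, r5, #6 → r5=(-16)-6=-22
ADD r0, r0, r4 → r0=2+11=13
AND r0, r0, #3 → r0=13&3=1
ADD r4, r4, #3 → r4=11+3=14
CMP r4, #23  (cmp 14,23)
BLT loop: taken
SUB r5, r5, #6 → r5=(-22)-6=-28
ADD r0, r0, r4 → r0=1+14=15
AND r0, r0, #3 → r0=15&3=3
ADD r4, r4, #3 → r4=14+3=17
CMP r4, #23  (cmp 17,23)
BLT loop: taken
SUB r5, r5, #6 → r5=(-28)-6=-34
ADD r0, r0, r4 → r0=3+17=20
AND r0, r0, #3 → r0=20&3=0
ADD r4, r4, #3 → r4=17+3=20
CMP r4, #23  (cmp 20,23)
BLT loop: taken
SUB r5, r5, #6 → r5=(-34)-6=-40
ADD r0, r0, r4 → r0=0+20=20
AND r0, r0, #3 → r0=20&3=0
ADD r4, r4, #3 → r4=20+3=23
CMP r4, #23  (cmp 23,23)
BLT loop: not taken
halt.
Total executed instructions: 46.

46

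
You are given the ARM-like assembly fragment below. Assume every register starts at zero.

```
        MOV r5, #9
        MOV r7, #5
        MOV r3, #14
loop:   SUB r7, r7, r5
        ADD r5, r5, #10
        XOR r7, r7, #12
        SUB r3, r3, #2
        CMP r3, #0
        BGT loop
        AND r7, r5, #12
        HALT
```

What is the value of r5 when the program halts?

after MOV r5, #9: r5=9
after MOV r7, #5: r7=5
after MOV r3, #14: r3=14
after SUB r7, r7, r5: r7=5-9=-4
after ADD r5, r5, #10: r5=9+10=19
after XOR r7, r7, #12: r7=(-4)^12=-16
after SUB r3, r3, #2: r3=14-2=12
CMP r3, #0  (cmp 12,0)
BGT loop: taken
after SUB r7, r7, r5: r7=(-16)-19=-35
after ADD r5, r5, #10: r5=19+10=29
after XOR r7, r7, #12: r7=(-35)^12=-47
after SUB r3, r3, #2: r3=12-2=10
CMP r3, #0  (cmp 10,0)
BGT loop: taken
after SUB r7, r7, r5: r7=(-47)-29=-76
after ADD r5, r5, #10: r5=29+10=39
after XOR r7, r7, #12: r7=(-76)^12=-72
after SUB r3, r3, #2: r3=10-2=8
CMP r3, #0  (cmp 8,0)
BGT loop: taken
after SUB r7, r7, r5: r7=(-72)-39=-111
after ADD r5, r5, #10: r5=39+10=49
after XOR r7, r7, #12: r7=(-111)^12=-99
after SUB r3, r3, #2: r3=8-2=6
CMP r3, #0  (cmp 6,0)
BGT loop: taken
after SUB r7, r7, r5: r7=(-99)-49=-148
after ADD r5, r5, #10: r5=49+10=59
after XOR r7, r7, #12: r7=(-148)^12=-160
after SUB r3, r3, #2: r3=6-2=4
CMP r3, #0  (cmp 4,0)
BGT loop: taken
after SUB r7, r7, r5: r7=(-160)-59=-219
after ADD r5, r5, #10: r5=59+10=69
after XOR r7, r7, #12: r7=(-219)^12=-215
after SUB r3, r3, #2: r3=4-2=2
CMP r3, #0  (cmp 2,0)
BGT loop: taken
after SUB r7, r7, r5: r7=(-215)-69=-284
after ADD r5, r5, #10: r5=69+10=79
after XOR r7, r7, #12: r7=(-284)^12=-280
after SUB r3, r3, #2: r3=2-2=0
CMP r3, #0  (cmp 0,0)
BGT loop: not taken
after AND r7, r5, #12: r7=79&12=12
halt.

79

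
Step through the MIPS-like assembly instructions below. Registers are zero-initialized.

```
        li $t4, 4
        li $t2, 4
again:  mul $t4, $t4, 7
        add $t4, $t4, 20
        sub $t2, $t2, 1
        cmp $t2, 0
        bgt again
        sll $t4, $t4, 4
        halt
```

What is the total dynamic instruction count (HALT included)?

24

after li $t4, 4: $t4=4
after li $t2, 4: $t2=4
after mul $t4, $t4, 7: $t4=4*7=28
after add $t4, $t4, 20: $t4=28+20=48
after sub $t2, $t2, 1: $t2=4-1=3
cmp $t2, 0  (cmp 3,0)
bgt again: taken
after mul $t4, $t4, 7: $t4=48*7=336
after add $t4, $t4, 20: $t4=336+20=356
after sub $t2, $t2, 1: $t2=3-1=2
cmp $t2, 0  (cmp 2,0)
bgt again: taken
after mul $t4, $t4, 7: $t4=356*7=2492
after add $t4, $t4, 20: $t4=2492+20=2512
after sub $t2, $t2, 1: $t2=2-1=1
cmp $t2, 0  (cmp 1,0)
bgt again: taken
after mul $t4, $t4, 7: $t4=2512*7=17584
after add $t4, $t4, 20: $t4=17584+20=17604
after sub $t2, $t2, 1: $t2=1-1=0
cmp $t2, 0  (cmp 0,0)
bgt again: not taken
after sll $t4, $t4, 4: $t4=17604<<4=281664
halt.
Total executed instructions: 24.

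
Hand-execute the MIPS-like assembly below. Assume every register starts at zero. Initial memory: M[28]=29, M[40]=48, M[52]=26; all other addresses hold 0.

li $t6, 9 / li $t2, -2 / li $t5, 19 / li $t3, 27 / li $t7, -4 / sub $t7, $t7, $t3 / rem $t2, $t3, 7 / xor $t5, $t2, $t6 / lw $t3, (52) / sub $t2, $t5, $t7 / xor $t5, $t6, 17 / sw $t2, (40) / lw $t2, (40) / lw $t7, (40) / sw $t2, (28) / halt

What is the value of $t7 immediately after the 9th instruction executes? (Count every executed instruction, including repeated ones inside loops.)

after li $t6, 9: $t6=9
after li $t2, -2: $t2=-2
after li $t5, 19: $t5=19
after li $t3, 27: $t3=27
after li $t7, -4: $t7=-4
after sub $t7, $t7, $t3: $t7=(-4)-27=-31
after rem $t2, $t3, 7: $t2=27%7=6
after xor $t5, $t2, $t6: $t5=6^9=15
after lw $t3, (52): $t3=M[52]=26
After step 9: $t7 = -31.

-31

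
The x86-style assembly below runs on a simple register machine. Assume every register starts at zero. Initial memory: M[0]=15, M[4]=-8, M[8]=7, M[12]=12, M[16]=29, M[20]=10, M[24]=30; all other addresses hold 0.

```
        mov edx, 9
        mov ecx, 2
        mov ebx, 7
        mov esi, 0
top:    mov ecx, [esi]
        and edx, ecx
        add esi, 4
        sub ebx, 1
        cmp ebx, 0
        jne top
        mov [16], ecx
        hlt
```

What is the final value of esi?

after mov edx, 9: edx=9
after mov ecx, 2: ecx=2
after mov ebx, 7: ebx=7
after mov esi, 0: esi=0
after mov ecx, [esi]: ecx=M[0]=15
after and edx, ecx: edx=9&15=9
after add esi, 4: esi=0+4=4
after sub ebx, 1: ebx=7-1=6
cmp ebx, 0  (cmp 6,0)
jne top: taken
after mov ecx, [esi]: ecx=M[4]=-8
after and edx, ecx: edx=9&(-8)=8
after add esi, 4: esi=4+4=8
after sub ebx, 1: ebx=6-1=5
cmp ebx, 0  (cmp 5,0)
jne top: taken
after mov ecx, [esi]: ecx=M[8]=7
after and edx, ecx: edx=8&7=0
after add esi, 4: esi=8+4=12
after sub ebx, 1: ebx=5-1=4
cmp ebx, 0  (cmp 4,0)
jne top: taken
after mov ecx, [esi]: ecx=M[12]=12
after and edx, ecx: edx=0&12=0
after add esi, 4: esi=12+4=16
after sub ebx, 1: ebx=4-1=3
cmp ebx, 0  (cmp 3,0)
jne top: taken
after mov ecx, [esi]: ecx=M[16]=29
after and edx, ecx: edx=0&29=0
after add esi, 4: esi=16+4=20
after sub ebx, 1: ebx=3-1=2
cmp ebx, 0  (cmp 2,0)
jne top: taken
after mov ecx, [esi]: ecx=M[20]=10
after and edx, ecx: edx=0&10=0
after add esi, 4: esi=20+4=24
after sub ebx, 1: ebx=2-1=1
cmp ebx, 0  (cmp 1,0)
jne top: taken
after mov ecx, [esi]: ecx=M[24]=30
after and edx, ecx: edx=0&30=0
after add esi, 4: esi=24+4=28
after sub ebx, 1: ebx=1-1=0
cmp ebx, 0  (cmp 0,0)
jne top: not taken
mov [16], ecx → M[16]=30
halt.

28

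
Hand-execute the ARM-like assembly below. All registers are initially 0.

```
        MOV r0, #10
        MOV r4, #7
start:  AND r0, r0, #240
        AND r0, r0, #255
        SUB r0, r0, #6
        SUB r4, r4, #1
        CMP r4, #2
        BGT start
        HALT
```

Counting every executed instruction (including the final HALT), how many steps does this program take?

33

MOV r0, #10 → r0=10
MOV r4, #7 → r4=7
AND r0, r0, #240 → r0=10&240=0
AND r0, r0, #255 → r0=0&255=0
SUB r0, r0, #6 → r0=0-6=-6
SUB r4, r4, #1 → r4=7-1=6
CMP r4, #2  (cmp 6,2)
BGT start: taken
AND r0, r0, #240 → r0=(-6)&240=240
AND r0, r0, #255 → r0=240&255=240
SUB r0, r0, #6 → r0=240-6=234
SUB r4, r4, #1 → r4=6-1=5
CMP r4, #2  (cmp 5,2)
BGT start: taken
AND r0, r0, #240 → r0=234&240=224
AND r0, r0, #255 → r0=224&255=224
SUB r0, r0, #6 → r0=224-6=218
SUB r4, r4, #1 → r4=5-1=4
CMP r4, #2  (cmp 4,2)
BGT start: taken
AND r0, r0, #240 → r0=218&240=208
AND r0, r0, #255 → r0=208&255=208
SUB r0, r0, #6 → r0=208-6=202
SUB r4, r4, #1 → r4=4-1=3
CMP r4, #2  (cmp 3,2)
BGT start: taken
AND r0, r0, #240 → r0=202&240=192
AND r0, r0, #255 → r0=192&255=192
SUB r0, r0, #6 → r0=192-6=186
SUB r4, r4, #1 → r4=3-1=2
CMP r4, #2  (cmp 2,2)
BGT start: not taken
halt.
Total executed instructions: 33.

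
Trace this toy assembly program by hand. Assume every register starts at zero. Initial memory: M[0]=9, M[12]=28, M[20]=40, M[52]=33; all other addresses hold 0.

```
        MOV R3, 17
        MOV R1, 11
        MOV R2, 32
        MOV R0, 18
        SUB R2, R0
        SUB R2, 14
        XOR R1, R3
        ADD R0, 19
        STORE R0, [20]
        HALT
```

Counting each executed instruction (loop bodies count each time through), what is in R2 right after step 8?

0

R3=17
R1=11
R2=32
R0=18
R2=32-18=14
R2=14-14=0
R1=11^17=26
R0=18+19=37
After step 8: R2 = 0.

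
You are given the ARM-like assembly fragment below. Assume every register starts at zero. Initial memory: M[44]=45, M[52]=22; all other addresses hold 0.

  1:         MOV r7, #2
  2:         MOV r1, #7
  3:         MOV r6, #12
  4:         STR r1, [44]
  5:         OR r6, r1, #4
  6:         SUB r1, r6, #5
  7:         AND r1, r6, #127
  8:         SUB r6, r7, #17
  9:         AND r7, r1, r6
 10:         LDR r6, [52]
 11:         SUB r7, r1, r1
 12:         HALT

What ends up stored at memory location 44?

7

r7=2
r1=7
r6=12
STR r1, [44] → M[44]=7
r6=7|4=7
r1=7-5=2
r1=7&127=7
r6=2-17=-15
r7=7&(-15)=1
r6=M[52]=22
r7=7-7=0
halt.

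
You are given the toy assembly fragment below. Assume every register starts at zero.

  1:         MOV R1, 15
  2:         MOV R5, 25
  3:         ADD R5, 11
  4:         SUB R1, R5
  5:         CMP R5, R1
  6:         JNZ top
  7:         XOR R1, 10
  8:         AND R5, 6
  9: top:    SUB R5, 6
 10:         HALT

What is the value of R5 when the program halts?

30

MOV R1, 15 → R1=15
MOV R5, 25 → R5=25
ADD R5, 11 → R5=25+11=36
SUB R1, R5 → R1=15-36=-21
CMP R5, R1  (cmp 36,-21)
JNZ top: taken
SUB R5, 6 → R5=36-6=30
halt.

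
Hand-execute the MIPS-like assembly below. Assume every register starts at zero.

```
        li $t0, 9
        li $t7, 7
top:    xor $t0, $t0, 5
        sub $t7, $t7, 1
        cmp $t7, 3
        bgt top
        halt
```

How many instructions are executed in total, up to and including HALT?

$t0=9
$t7=7
$t0=9^5=12
$t7=7-1=6
cmp $t7, 3  (cmp 6,3)
bgt top: taken
$t0=12^5=9
$t7=6-1=5
cmp $t7, 3  (cmp 5,3)
bgt top: taken
$t0=9^5=12
$t7=5-1=4
cmp $t7, 3  (cmp 4,3)
bgt top: taken
$t0=12^5=9
$t7=4-1=3
cmp $t7, 3  (cmp 3,3)
bgt top: not taken
halt.
Total executed instructions: 19.

19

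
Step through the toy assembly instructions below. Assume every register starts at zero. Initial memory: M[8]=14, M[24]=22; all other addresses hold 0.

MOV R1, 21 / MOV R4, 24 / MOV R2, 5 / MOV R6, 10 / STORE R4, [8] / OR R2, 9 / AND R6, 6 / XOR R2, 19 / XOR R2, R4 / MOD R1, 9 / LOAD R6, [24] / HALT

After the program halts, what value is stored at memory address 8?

MOV R1, 21 → R1=21
MOV R4, 24 → R4=24
MOV R2, 5 → R2=5
MOV R6, 10 → R6=10
STORE R4, [8] → M[8]=24
OR R2, 9 → R2=5|9=13
AND R6, 6 → R6=10&6=2
XOR R2, 19 → R2=13^19=30
XOR R2, R4 → R2=30^24=6
MOD R1, 9 → R1=21%9=3
LOAD R6, [24] → R6=M[24]=22
halt.

24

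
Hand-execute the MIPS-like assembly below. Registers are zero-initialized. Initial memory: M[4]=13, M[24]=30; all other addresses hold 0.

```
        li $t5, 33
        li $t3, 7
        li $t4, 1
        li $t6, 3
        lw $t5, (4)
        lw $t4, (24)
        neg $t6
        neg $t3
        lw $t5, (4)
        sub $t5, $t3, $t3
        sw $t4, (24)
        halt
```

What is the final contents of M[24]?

30

after li $t5, 33: $t5=33
after li $t3, 7: $t3=7
after li $t4, 1: $t4=1
after li $t6, 3: $t6=3
after lw $t5, (4): $t5=M[4]=13
after lw $t4, (24): $t4=M[24]=30
after neg $t6: $t6=-(3)=-3
after neg $t3: $t3=-(7)=-7
after lw $t5, (4): $t5=M[4]=13
after sub $t5, $t3, $t3: $t5=(-7)-(-7)=0
sw $t4, (24) → M[24]=30
halt.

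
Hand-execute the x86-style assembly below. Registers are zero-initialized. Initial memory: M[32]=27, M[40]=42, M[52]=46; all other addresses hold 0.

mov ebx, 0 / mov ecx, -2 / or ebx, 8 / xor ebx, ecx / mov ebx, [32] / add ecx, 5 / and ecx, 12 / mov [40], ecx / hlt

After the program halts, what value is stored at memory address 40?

ebx=0
ecx=-2
ebx=0|8=8
ebx=8^(-2)=-10
ebx=M[32]=27
ecx=(-2)+5=3
ecx=3&12=0
mov [40], ecx → M[40]=0
halt.

0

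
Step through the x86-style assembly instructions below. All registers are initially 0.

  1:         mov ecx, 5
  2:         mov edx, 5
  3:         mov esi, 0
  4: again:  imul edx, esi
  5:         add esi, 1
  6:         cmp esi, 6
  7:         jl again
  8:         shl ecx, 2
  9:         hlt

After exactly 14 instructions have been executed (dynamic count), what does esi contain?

mov ecx, 5 → ecx=5
mov edx, 5 → edx=5
mov esi, 0 → esi=0
imul edx, esi → edx=5*0=0
add esi, 1 → esi=0+1=1
cmp esi, 6  (cmp 1,6)
jl again: taken
imul edx, esi → edx=0*1=0
add esi, 1 → esi=1+1=2
cmp esi, 6  (cmp 2,6)
jl again: taken
imul edx, esi → edx=0*2=0
add esi, 1 → esi=2+1=3
cmp esi, 6  (cmp 3,6)
After step 14: esi = 3.

3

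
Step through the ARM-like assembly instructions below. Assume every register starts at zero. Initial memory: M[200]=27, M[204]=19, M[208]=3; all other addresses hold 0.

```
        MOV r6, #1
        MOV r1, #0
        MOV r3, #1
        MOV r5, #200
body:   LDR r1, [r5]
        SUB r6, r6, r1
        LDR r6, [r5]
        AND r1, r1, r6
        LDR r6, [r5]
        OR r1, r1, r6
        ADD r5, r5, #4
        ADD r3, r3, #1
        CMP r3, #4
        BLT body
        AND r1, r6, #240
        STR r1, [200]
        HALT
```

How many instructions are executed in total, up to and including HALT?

37

MOV r6, #1 → r6=1
MOV r1, #0 → r1=0
MOV r3, #1 → r3=1
MOV r5, #200 → r5=200
LDR r1, [r5] → r1=M[200]=27
SUB r6, r6, r1 → r6=1-27=-26
LDR r6, [r5] → r6=M[200]=27
AND r1, r1, r6 → r1=27&27=27
LDR r6, [r5] → r6=M[200]=27
OR r1, r1, r6 → r1=27|27=27
ADD r5, r5, #4 → r5=200+4=204
ADD r3, r3, #1 → r3=1+1=2
CMP r3, #4  (cmp 2,4)
BLT body: taken
LDR r1, [r5] → r1=M[204]=19
SUB r6, r6, r1 → r6=27-19=8
LDR r6, [r5] → r6=M[204]=19
AND r1, r1, r6 → r1=19&19=19
LDR r6, [r5] → r6=M[204]=19
OR r1, r1, r6 → r1=19|19=19
ADD r5, r5, #4 → r5=204+4=208
ADD r3, r3, #1 → r3=2+1=3
CMP r3, #4  (cmp 3,4)
BLT body: taken
LDR r1, [r5] → r1=M[208]=3
SUB r6, r6, r1 → r6=19-3=16
LDR r6, [r5] → r6=M[208]=3
AND r1, r1, r6 → r1=3&3=3
LDR r6, [r5] → r6=M[208]=3
OR r1, r1, r6 → r1=3|3=3
ADD r5, r5, #4 → r5=208+4=212
ADD r3, r3, #1 → r3=3+1=4
CMP r3, #4  (cmp 4,4)
BLT body: not taken
AND r1, r6, #240 → r1=3&240=0
STR r1, [200] → M[200]=0
halt.
Total executed instructions: 37.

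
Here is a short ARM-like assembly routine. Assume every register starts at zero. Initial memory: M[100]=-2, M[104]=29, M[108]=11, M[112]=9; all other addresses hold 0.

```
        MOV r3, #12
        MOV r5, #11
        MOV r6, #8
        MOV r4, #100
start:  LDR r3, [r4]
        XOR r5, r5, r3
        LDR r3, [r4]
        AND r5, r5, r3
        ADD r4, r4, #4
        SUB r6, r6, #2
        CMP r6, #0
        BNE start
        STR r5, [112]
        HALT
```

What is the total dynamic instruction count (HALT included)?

after MOV r3, #12: r3=12
after MOV r5, #11: r5=11
after MOV r6, #8: r6=8
after MOV r4, #100: r4=100
after LDR r3, [r4]: r3=M[100]=-2
after XOR r5, r5, r3: r5=11^(-2)=-11
after LDR r3, [r4]: r3=M[100]=-2
after AND r5, r5, r3: r5=(-11)&(-2)=-12
after ADD r4, r4, #4: r4=100+4=104
after SUB r6, r6, #2: r6=8-2=6
CMP r6, #0  (cmp 6,0)
BNE start: taken
after LDR r3, [r4]: r3=M[104]=29
after XOR r5, r5, r3: r5=(-12)^29=-23
after LDR r3, [r4]: r3=M[104]=29
after AND r5, r5, r3: r5=(-23)&29=9
after ADD r4, r4, #4: r4=104+4=108
after SUB r6, r6, #2: r6=6-2=4
CMP r6, #0  (cmp 4,0)
BNE start: taken
after LDR r3, [r4]: r3=M[108]=11
after XOR r5, r5, r3: r5=9^11=2
after LDR r3, [r4]: r3=M[108]=11
after AND r5, r5, r3: r5=2&11=2
after ADD r4, r4, #4: r4=108+4=112
after SUB r6, r6, #2: r6=4-2=2
CMP r6, #0  (cmp 2,0)
BNE start: taken
after LDR r3, [r4]: r3=M[112]=9
after XOR r5, r5, r3: r5=2^9=11
after LDR r3, [r4]: r3=M[112]=9
after AND r5, r5, r3: r5=11&9=9
after ADD r4, r4, #4: r4=112+4=116
after SUB r6, r6, #2: r6=2-2=0
CMP r6, #0  (cmp 0,0)
BNE start: not taken
STR r5, [112] → M[112]=9
halt.
Total executed instructions: 38.

38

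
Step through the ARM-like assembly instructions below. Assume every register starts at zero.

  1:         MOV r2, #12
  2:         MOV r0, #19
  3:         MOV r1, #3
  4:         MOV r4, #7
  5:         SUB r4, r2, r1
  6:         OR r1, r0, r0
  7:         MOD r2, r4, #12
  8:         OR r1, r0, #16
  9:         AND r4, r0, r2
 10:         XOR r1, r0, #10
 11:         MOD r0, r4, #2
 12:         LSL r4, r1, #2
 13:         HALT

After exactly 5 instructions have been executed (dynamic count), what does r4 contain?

after MOV r2, #12: r2=12
after MOV r0, #19: r0=19
after MOV r1, #3: r1=3
after MOV r4, #7: r4=7
after SUB r4, r2, r1: r4=12-3=9
After step 5: r4 = 9.

9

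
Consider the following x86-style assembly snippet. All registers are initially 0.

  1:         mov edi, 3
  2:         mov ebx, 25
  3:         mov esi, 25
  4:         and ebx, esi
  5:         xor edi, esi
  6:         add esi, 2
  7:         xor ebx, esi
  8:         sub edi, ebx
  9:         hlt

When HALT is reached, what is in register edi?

24

after mov edi, 3: edi=3
after mov ebx, 25: ebx=25
after mov esi, 25: esi=25
after and ebx, esi: ebx=25&25=25
after xor edi, esi: edi=3^25=26
after add esi, 2: esi=25+2=27
after xor ebx, esi: ebx=25^27=2
after sub edi, ebx: edi=26-2=24
halt.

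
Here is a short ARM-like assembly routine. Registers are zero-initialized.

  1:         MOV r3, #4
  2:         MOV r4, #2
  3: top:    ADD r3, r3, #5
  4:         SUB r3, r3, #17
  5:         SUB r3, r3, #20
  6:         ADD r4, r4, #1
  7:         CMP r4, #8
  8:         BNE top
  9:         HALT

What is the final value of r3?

after MOV r3, #4: r3=4
after MOV r4, #2: r4=2
after ADD r3, r3, #5: r3=4+5=9
after SUB r3, r3, #17: r3=9-17=-8
after SUB r3, r3, #20: r3=(-8)-20=-28
after ADD r4, r4, #1: r4=2+1=3
CMP r4, #8  (cmp 3,8)
BNE top: taken
after ADD r3, r3, #5: r3=(-28)+5=-23
after SUB r3, r3, #17: r3=(-23)-17=-40
after SUB r3, r3, #20: r3=(-40)-20=-60
after ADD r4, r4, #1: r4=3+1=4
CMP r4, #8  (cmp 4,8)
BNE top: taken
after ADD r3, r3, #5: r3=(-60)+5=-55
after SUB r3, r3, #17: r3=(-55)-17=-72
after SUB r3, r3, #20: r3=(-72)-20=-92
after ADD r4, r4, #1: r4=4+1=5
CMP r4, #8  (cmp 5,8)
BNE top: taken
after ADD r3, r3, #5: r3=(-92)+5=-87
after SUB r3, r3, #17: r3=(-87)-17=-104
after SUB r3, r3, #20: r3=(-104)-20=-124
after ADD r4, r4, #1: r4=5+1=6
CMP r4, #8  (cmp 6,8)
BNE top: taken
after ADD r3, r3, #5: r3=(-124)+5=-119
after SUB r3, r3, #17: r3=(-119)-17=-136
after SUB r3, r3, #20: r3=(-136)-20=-156
after ADD r4, r4, #1: r4=6+1=7
CMP r4, #8  (cmp 7,8)
BNE top: taken
after ADD r3, r3, #5: r3=(-156)+5=-151
after SUB r3, r3, #17: r3=(-151)-17=-168
after SUB r3, r3, #20: r3=(-168)-20=-188
after ADD r4, r4, #1: r4=7+1=8
CMP r4, #8  (cmp 8,8)
BNE top: not taken
halt.

-188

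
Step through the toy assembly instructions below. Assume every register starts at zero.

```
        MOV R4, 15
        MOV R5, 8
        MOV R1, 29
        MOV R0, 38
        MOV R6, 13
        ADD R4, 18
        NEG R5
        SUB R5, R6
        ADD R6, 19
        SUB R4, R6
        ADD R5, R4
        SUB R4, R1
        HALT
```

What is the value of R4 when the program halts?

-28

after MOV R4, 15: R4=15
after MOV R5, 8: R5=8
after MOV R1, 29: R1=29
after MOV R0, 38: R0=38
after MOV R6, 13: R6=13
after ADD R4, 18: R4=15+18=33
after NEG R5: R5=-(8)=-8
after SUB R5, R6: R5=(-8)-13=-21
after ADD R6, 19: R6=13+19=32
after SUB R4, R6: R4=33-32=1
after ADD R5, R4: R5=(-21)+1=-20
after SUB R4, R1: R4=1-29=-28
halt.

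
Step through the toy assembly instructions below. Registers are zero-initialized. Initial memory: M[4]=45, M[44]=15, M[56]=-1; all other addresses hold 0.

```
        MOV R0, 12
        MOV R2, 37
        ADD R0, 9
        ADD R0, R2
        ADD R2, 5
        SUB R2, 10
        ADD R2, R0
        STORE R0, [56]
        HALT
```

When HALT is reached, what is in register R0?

58

R0=12
R2=37
R0=12+9=21
R0=21+37=58
R2=37+5=42
R2=42-10=32
R2=32+58=90
STORE R0, [56] → M[56]=58
halt.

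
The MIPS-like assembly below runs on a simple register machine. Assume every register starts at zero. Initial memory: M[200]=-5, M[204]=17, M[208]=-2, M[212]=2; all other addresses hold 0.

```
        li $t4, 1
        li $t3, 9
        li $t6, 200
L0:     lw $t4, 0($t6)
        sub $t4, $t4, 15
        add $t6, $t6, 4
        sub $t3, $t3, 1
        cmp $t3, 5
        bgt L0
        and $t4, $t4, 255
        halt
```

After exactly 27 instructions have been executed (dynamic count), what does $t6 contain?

li $t4, 1 → $t4=1
li $t3, 9 → $t3=9
li $t6, 200 → $t6=200
lw $t4, 0($t6) → $t4=M[200]=-5
sub $t4, $t4, 15 → $t4=(-5)-15=-20
add $t6, $t6, 4 → $t6=200+4=204
sub $t3, $t3, 1 → $t3=9-1=8
cmp $t3, 5  (cmp 8,5)
bgt L0: taken
lw $t4, 0($t6) → $t4=M[204]=17
sub $t4, $t4, 15 → $t4=17-15=2
add $t6, $t6, 4 → $t6=204+4=208
sub $t3, $t3, 1 → $t3=8-1=7
cmp $t3, 5  (cmp 7,5)
bgt L0: taken
lw $t4, 0($t6) → $t4=M[208]=-2
sub $t4, $t4, 15 → $t4=(-2)-15=-17
add $t6, $t6, 4 → $t6=208+4=212
sub $t3, $t3, 1 → $t3=7-1=6
cmp $t3, 5  (cmp 6,5)
bgt L0: taken
lw $t4, 0($t6) → $t4=M[212]=2
sub $t4, $t4, 15 → $t4=2-15=-13
add $t6, $t6, 4 → $t6=212+4=216
sub $t3, $t3, 1 → $t3=6-1=5
cmp $t3, 5  (cmp 5,5)
bgt L0: not taken
After step 27: $t6 = 216.

216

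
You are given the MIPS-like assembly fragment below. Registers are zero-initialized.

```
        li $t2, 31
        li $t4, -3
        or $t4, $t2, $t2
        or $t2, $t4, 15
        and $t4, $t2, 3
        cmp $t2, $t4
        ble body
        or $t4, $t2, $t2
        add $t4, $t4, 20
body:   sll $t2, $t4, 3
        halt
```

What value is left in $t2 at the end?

after li $t2, 31: $t2=31
after li $t4, -3: $t4=-3
after or $t4, $t2, $t2: $t4=31|31=31
after or $t2, $t4, 15: $t2=31|15=31
after and $t4, $t2, 3: $t4=31&3=3
cmp $t2, $t4  (cmp 31,3)
ble body: not taken
after or $t4, $t2, $t2: $t4=31|31=31
after add $t4, $t4, 20: $t4=31+20=51
after sll $t2, $t4, 3: $t2=51<<3=408
halt.

408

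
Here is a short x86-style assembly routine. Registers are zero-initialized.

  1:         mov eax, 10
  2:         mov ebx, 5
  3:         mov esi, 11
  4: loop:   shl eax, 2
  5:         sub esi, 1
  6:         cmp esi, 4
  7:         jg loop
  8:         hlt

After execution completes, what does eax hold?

163840

eax=10
ebx=5
esi=11
eax=10<<2=40
esi=11-1=10
cmp esi, 4  (cmp 10,4)
jg loop: taken
eax=40<<2=160
esi=10-1=9
cmp esi, 4  (cmp 9,4)
jg loop: taken
eax=160<<2=640
esi=9-1=8
cmp esi, 4  (cmp 8,4)
jg loop: taken
eax=640<<2=2560
esi=8-1=7
cmp esi, 4  (cmp 7,4)
jg loop: taken
eax=2560<<2=10240
esi=7-1=6
cmp esi, 4  (cmp 6,4)
jg loop: taken
eax=10240<<2=40960
esi=6-1=5
cmp esi, 4  (cmp 5,4)
jg loop: taken
eax=40960<<2=163840
esi=5-1=4
cmp esi, 4  (cmp 4,4)
jg loop: not taken
halt.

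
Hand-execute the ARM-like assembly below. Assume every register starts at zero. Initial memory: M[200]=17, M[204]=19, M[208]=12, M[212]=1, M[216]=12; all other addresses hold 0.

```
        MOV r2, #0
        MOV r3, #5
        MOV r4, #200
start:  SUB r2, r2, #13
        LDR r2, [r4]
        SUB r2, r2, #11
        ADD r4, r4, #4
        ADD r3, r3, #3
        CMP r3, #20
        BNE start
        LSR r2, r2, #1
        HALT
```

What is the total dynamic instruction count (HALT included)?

MOV r2, #0 → r2=0
MOV r3, #5 → r3=5
MOV r4, #200 → r4=200
SUB r2, r2, #13 → r2=0-13=-13
LDR r2, [r4] → r2=M[200]=17
SUB r2, r2, #11 → r2=17-11=6
ADD r4, r4, #4 → r4=200+4=204
ADD r3, r3, #3 → r3=5+3=8
CMP r3, #20  (cmp 8,20)
BNE start: taken
SUB r2, r2, #13 → r2=6-13=-7
LDR r2, [r4] → r2=M[204]=19
SUB r2, r2, #11 → r2=19-11=8
ADD r4, r4, #4 → r4=204+4=208
ADD r3, r3, #3 → r3=8+3=11
CMP r3, #20  (cmp 11,20)
BNE start: taken
SUB r2, r2, #13 → r2=8-13=-5
LDR r2, [r4] → r2=M[208]=12
SUB r2, r2, #11 → r2=12-11=1
ADD r4, r4, #4 → r4=208+4=212
ADD r3, r3, #3 → r3=11+3=14
CMP r3, #20  (cmp 14,20)
BNE start: taken
SUB r2, r2, #13 → r2=1-13=-12
LDR r2, [r4] → r2=M[212]=1
SUB r2, r2, #11 → r2=1-11=-10
ADD r4, r4, #4 → r4=212+4=216
ADD r3, r3, #3 → r3=14+3=17
CMP r3, #20  (cmp 17,20)
BNE start: taken
SUB r2, r2, #13 → r2=(-10)-13=-23
LDR r2, [r4] → r2=M[216]=12
SUB r2, r2, #11 → r2=12-11=1
ADD r4, r4, #4 → r4=216+4=220
ADD r3, r3, #3 → r3=17+3=20
CMP r3, #20  (cmp 20,20)
BNE start: not taken
LSR r2, r2, #1 → r2=1>>1=0
halt.
Total executed instructions: 40.

40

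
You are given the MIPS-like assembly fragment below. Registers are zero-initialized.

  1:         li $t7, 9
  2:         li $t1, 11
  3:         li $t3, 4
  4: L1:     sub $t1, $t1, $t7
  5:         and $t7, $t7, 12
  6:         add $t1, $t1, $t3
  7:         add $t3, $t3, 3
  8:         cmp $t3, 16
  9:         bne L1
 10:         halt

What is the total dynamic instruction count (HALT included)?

28

after li $t7, 9: $t7=9
after li $t1, 11: $t1=11
after li $t3, 4: $t3=4
after sub $t1, $t1, $t7: $t1=11-9=2
after and $t7, $t7, 12: $t7=9&12=8
after add $t1, $t1, $t3: $t1=2+4=6
after add $t3, $t3, 3: $t3=4+3=7
cmp $t3, 16  (cmp 7,16)
bne L1: taken
after sub $t1, $t1, $t7: $t1=6-8=-2
after and $t7, $t7, 12: $t7=8&12=8
after add $t1, $t1, $t3: $t1=(-2)+7=5
after add $t3, $t3, 3: $t3=7+3=10
cmp $t3, 16  (cmp 10,16)
bne L1: taken
after sub $t1, $t1, $t7: $t1=5-8=-3
after and $t7, $t7, 12: $t7=8&12=8
after add $t1, $t1, $t3: $t1=(-3)+10=7
after add $t3, $t3, 3: $t3=10+3=13
cmp $t3, 16  (cmp 13,16)
bne L1: taken
after sub $t1, $t1, $t7: $t1=7-8=-1
after and $t7, $t7, 12: $t7=8&12=8
after add $t1, $t1, $t3: $t1=(-1)+13=12
after add $t3, $t3, 3: $t3=13+3=16
cmp $t3, 16  (cmp 16,16)
bne L1: not taken
halt.
Total executed instructions: 28.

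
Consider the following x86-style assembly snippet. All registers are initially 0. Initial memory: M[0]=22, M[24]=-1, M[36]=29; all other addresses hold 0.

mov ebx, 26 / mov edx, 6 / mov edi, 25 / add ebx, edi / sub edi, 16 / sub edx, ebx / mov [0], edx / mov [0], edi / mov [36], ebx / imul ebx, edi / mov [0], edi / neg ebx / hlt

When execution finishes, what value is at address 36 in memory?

51

mov ebx, 26 → ebx=26
mov edx, 6 → edx=6
mov edi, 25 → edi=25
add ebx, edi → ebx=26+25=51
sub edi, 16 → edi=25-16=9
sub edx, ebx → edx=6-51=-45
mov [0], edx → M[0]=-45
mov [0], edi → M[0]=9
mov [36], ebx → M[36]=51
imul ebx, edi → ebx=51*9=459
mov [0], edi → M[0]=9
neg ebx → ebx=-(459)=-459
halt.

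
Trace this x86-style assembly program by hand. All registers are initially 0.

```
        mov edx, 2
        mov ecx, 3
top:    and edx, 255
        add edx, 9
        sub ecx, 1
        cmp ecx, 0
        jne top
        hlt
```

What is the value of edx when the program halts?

after mov edx, 2: edx=2
after mov ecx, 3: ecx=3
after and edx, 255: edx=2&255=2
after add edx, 9: edx=2+9=11
after sub ecx, 1: ecx=3-1=2
cmp ecx, 0  (cmp 2,0)
jne top: taken
after and edx, 255: edx=11&255=11
after add edx, 9: edx=11+9=20
after sub ecx, 1: ecx=2-1=1
cmp ecx, 0  (cmp 1,0)
jne top: taken
after and edx, 255: edx=20&255=20
after add edx, 9: edx=20+9=29
after sub ecx, 1: ecx=1-1=0
cmp ecx, 0  (cmp 0,0)
jne top: not taken
halt.

29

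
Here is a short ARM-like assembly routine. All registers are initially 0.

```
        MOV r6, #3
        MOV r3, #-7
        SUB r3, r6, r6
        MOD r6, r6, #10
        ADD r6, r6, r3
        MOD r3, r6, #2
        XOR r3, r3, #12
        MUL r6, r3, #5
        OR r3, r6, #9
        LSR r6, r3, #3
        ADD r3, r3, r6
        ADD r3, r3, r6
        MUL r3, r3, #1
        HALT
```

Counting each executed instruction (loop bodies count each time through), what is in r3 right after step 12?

91

after MOV r6, #3: r6=3
after MOV r3, #-7: r3=-7
after SUB r3, r6, r6: r3=3-3=0
after MOD r6, r6, #10: r6=3%10=3
after ADD r6, r6, r3: r6=3+0=3
after MOD r3, r6, #2: r3=3%2=1
after XOR r3, r3, #12: r3=1^12=13
after MUL r6, r3, #5: r6=13*5=65
after OR r3, r6, #9: r3=65|9=73
after LSR r6, r3, #3: r6=73>>3=9
after ADD r3, r3, r6: r3=73+9=82
after ADD r3, r3, r6: r3=82+9=91
After step 12: r3 = 91.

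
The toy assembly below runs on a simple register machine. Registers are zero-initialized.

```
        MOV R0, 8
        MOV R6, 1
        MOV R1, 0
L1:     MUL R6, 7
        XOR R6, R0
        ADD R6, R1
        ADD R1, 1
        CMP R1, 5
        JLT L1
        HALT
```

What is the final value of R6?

after MOV R0, 8: R0=8
after MOV R6, 1: R6=1
after MOV R1, 0: R1=0
after MUL R6, 7: R6=1*7=7
after XOR R6, R0: R6=7^8=15
after ADD R6, R1: R6=15+0=15
after ADD R1, 1: R1=0+1=1
CMP R1, 5  (cmp 1,5)
JLT L1: taken
after MUL R6, 7: R6=15*7=105
after XOR R6, R0: R6=105^8=97
after ADD R6, R1: R6=97+1=98
after ADD R1, 1: R1=1+1=2
CMP R1, 5  (cmp 2,5)
JLT L1: taken
after MUL R6, 7: R6=98*7=686
after XOR R6, R0: R6=686^8=678
after ADD R6, R1: R6=678+2=680
after ADD R1, 1: R1=2+1=3
CMP R1, 5  (cmp 3,5)
JLT L1: taken
after MUL R6, 7: R6=680*7=4760
after XOR R6, R0: R6=4760^8=4752
after ADD R6, R1: R6=4752+3=4755
after ADD R1, 1: R1=3+1=4
CMP R1, 5  (cmp 4,5)
JLT L1: taken
after MUL R6, 7: R6=4755*7=33285
after XOR R6, R0: R6=33285^8=33293
after ADD R6, R1: R6=33293+4=33297
after ADD R1, 1: R1=4+1=5
CMP R1, 5  (cmp 5,5)
JLT L1: not taken
halt.

33297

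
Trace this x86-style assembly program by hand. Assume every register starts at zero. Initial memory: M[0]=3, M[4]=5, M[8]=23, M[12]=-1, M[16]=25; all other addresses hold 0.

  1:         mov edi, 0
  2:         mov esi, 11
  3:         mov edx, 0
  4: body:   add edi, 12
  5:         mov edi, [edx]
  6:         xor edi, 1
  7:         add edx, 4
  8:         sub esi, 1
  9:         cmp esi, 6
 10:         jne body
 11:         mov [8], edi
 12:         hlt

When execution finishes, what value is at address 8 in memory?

after mov edi, 0: edi=0
after mov esi, 11: esi=11
after mov edx, 0: edx=0
after add edi, 12: edi=0+12=12
after mov edi, [edx]: edi=M[0]=3
after xor edi, 1: edi=3^1=2
after add edx, 4: edx=0+4=4
after sub esi, 1: esi=11-1=10
cmp esi, 6  (cmp 10,6)
jne body: taken
after add edi, 12: edi=2+12=14
after mov edi, [edx]: edi=M[4]=5
after xor edi, 1: edi=5^1=4
after add edx, 4: edx=4+4=8
after sub esi, 1: esi=10-1=9
cmp esi, 6  (cmp 9,6)
jne body: taken
after add edi, 12: edi=4+12=16
after mov edi, [edx]: edi=M[8]=23
after xor edi, 1: edi=23^1=22
after add edx, 4: edx=8+4=12
after sub esi, 1: esi=9-1=8
cmp esi, 6  (cmp 8,6)
jne body: taken
after add edi, 12: edi=22+12=34
after mov edi, [edx]: edi=M[12]=-1
after xor edi, 1: edi=(-1)^1=-2
after add edx, 4: edx=12+4=16
after sub esi, 1: esi=8-1=7
cmp esi, 6  (cmp 7,6)
jne body: taken
after add edi, 12: edi=(-2)+12=10
after mov edi, [edx]: edi=M[16]=25
after xor edi, 1: edi=25^1=24
after add edx, 4: edx=16+4=20
after sub esi, 1: esi=7-1=6
cmp esi, 6  (cmp 6,6)
jne body: not taken
mov [8], edi → M[8]=24
halt.

24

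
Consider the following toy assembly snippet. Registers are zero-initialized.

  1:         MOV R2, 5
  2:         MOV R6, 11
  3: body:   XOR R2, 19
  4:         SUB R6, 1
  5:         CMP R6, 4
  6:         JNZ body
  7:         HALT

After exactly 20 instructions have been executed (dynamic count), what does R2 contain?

22

MOV R2, 5 → R2=5
MOV R6, 11 → R6=11
XOR R2, 19 → R2=5^19=22
SUB R6, 1 → R6=11-1=10
CMP R6, 4  (cmp 10,4)
JNZ body: taken
XOR R2, 19 → R2=22^19=5
SUB R6, 1 → R6=10-1=9
CMP R6, 4  (cmp 9,4)
JNZ body: taken
XOR R2, 19 → R2=5^19=22
SUB R6, 1 → R6=9-1=8
CMP R6, 4  (cmp 8,4)
JNZ body: taken
XOR R2, 19 → R2=22^19=5
SUB R6, 1 → R6=8-1=7
CMP R6, 4  (cmp 7,4)
JNZ body: taken
XOR R2, 19 → R2=5^19=22
SUB R6, 1 → R6=7-1=6
After step 20: R2 = 22.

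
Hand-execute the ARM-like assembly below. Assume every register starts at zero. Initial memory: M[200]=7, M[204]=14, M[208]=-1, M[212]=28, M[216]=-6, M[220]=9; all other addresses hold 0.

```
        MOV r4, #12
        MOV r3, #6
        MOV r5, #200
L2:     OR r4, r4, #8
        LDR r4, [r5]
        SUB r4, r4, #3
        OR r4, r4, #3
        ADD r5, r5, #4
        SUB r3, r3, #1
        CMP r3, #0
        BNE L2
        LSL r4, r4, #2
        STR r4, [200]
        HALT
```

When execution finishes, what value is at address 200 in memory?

after MOV r4, #12: r4=12
after MOV r3, #6: r3=6
after MOV r5, #200: r5=200
after OR r4, r4, #8: r4=12|8=12
after LDR r4, [r5]: r4=M[200]=7
after SUB r4, r4, #3: r4=7-3=4
after OR r4, r4, #3: r4=4|3=7
after ADD r5, r5, #4: r5=200+4=204
after SUB r3, r3, #1: r3=6-1=5
CMP r3, #0  (cmp 5,0)
BNE L2: taken
after OR r4, r4, #8: r4=7|8=15
after LDR r4, [r5]: r4=M[204]=14
after SUB r4, r4, #3: r4=14-3=11
after OR r4, r4, #3: r4=11|3=11
after ADD r5, r5, #4: r5=204+4=208
after SUB r3, r3, #1: r3=5-1=4
CMP r3, #0  (cmp 4,0)
BNE L2: taken
after OR r4, r4, #8: r4=11|8=11
after LDR r4, [r5]: r4=M[208]=-1
after SUB r4, r4, #3: r4=(-1)-3=-4
after OR r4, r4, #3: r4=(-4)|3=-1
after ADD r5, r5, #4: r5=208+4=212
after SUB r3, r3, #1: r3=4-1=3
CMP r3, #0  (cmp 3,0)
BNE L2: taken
after OR r4, r4, #8: r4=(-1)|8=-1
after LDR r4, [r5]: r4=M[212]=28
after SUB r4, r4, #3: r4=28-3=25
after OR r4, r4, #3: r4=25|3=27
after ADD r5, r5, #4: r5=212+4=216
after SUB r3, r3, #1: r3=3-1=2
CMP r3, #0  (cmp 2,0)
BNE L2: taken
after OR r4, r4, #8: r4=27|8=27
after LDR r4, [r5]: r4=M[216]=-6
after SUB r4, r4, #3: r4=(-6)-3=-9
after OR r4, r4, #3: r4=(-9)|3=-9
after ADD r5, r5, #4: r5=216+4=220
after SUB r3, r3, #1: r3=2-1=1
CMP r3, #0  (cmp 1,0)
BNE L2: taken
after OR r4, r4, #8: r4=(-9)|8=-1
after LDR r4, [r5]: r4=M[220]=9
after SUB r4, r4, #3: r4=9-3=6
after OR r4, r4, #3: r4=6|3=7
after ADD r5, r5, #4: r5=220+4=224
after SUB r3, r3, #1: r3=1-1=0
CMP r3, #0  (cmp 0,0)
BNE L2: not taken
after LSL r4, r4, #2: r4=7<<2=28
STR r4, [200] → M[200]=28
halt.

28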